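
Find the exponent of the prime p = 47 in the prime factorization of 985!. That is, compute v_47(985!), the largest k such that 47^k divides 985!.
v_47(985!) = 20

Legendre's formula: v_p(n!) = Σ_{k ≥ 1} ⌊n / p^k⌋. For p = 47, n = 985, the terms are:
  ⌊985/47^1⌋ = ⌊985/47⌋ = 20
(the next term ⌊985/47^2⌋ = 0, terminating the sum). Summing: v_47(985!) = 20 = 20.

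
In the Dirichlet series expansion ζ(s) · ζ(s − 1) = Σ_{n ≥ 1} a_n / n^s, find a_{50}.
σ(50) = 93

In the product (Σ m^0/m^s)(Σ k / k^s) = Σ (Σ_{d | n} d) / n^s, the coefficient of 1/n^s is σ(n) = Σ_{d | n} d. For n = 50, divisors are [1, 2, 5, 10, 25, 50]; summing: σ(50) = 93.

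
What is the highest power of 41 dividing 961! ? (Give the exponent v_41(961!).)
v_41(961!) = 23

Legendre's formula: v_p(n!) = Σ_{k ≥ 1} ⌊n / p^k⌋. For p = 41, n = 961, the terms are:
  ⌊961/41^1⌋ = ⌊961/41⌋ = 23
(the next term ⌊961/41^2⌋ = 0, terminating the sum). Summing: v_41(961!) = 23 = 23.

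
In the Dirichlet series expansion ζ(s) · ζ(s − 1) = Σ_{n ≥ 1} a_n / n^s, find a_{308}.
σ(308) = 672

In the product (Σ m^0/m^s)(Σ k / k^s) = Σ (Σ_{d | n} d) / n^s, the coefficient of 1/n^s is σ(n) = Σ_{d | n} d. For n = 308, divisors are [1, 2, 4, 7, 11, 14, 22, 28, 44, 77, 154, 308]; summing: σ(308) = 672.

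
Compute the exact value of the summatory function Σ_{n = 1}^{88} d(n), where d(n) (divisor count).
Σ_{n ≤ 88} d(n) = 411

Compute d(n) for each 1 ≤ n ≤ 88: d(1) = 1, d(2) = 2, d(3) = 2, d(4) = 3, d(5) = 2, d(6) = 4, d(7) = 2, d(8) = 4, d(9) = 3, d(10) = 4, d(11) = 2, d(12) = 6, d(13) = 2, d(14) = 4, d(15) = 4, d(16) = 5, d(17) = 2, d(18) = 6, d(19) = 2, d(20) = 6, d(21) = 4, d(22) = 4, d(23) = 2, d(24) = 8, d(25) = 3, d(26) = 4, d(27) = 4, d(28) = 6, d(29) = 2, d(30) = 8, d(31) = 2, d(32) = 6, d(33) = 4, d(34) = 4, d(35) = 4, d(36) = 9, d(37) = 2, d(38) = 4, d(39) = 4, d(40) = 8, d(41) = 2, d(42) = 8, d(43) = 2, d(44) = 6, d(45) = 6, d(46) = 4, d(47) = 2, d(48) = 10, d(49) = 3, d(50) = 6, d(51) = 4, d(52) = 6, d(53) = 2, d(54) = 8, d(55) = 4, d(56) = 8, d(57) = 4, d(58) = 4, d(59) = 2, d(60) = 12, d(61) = 2, d(62) = 4, d(63) = 6, d(64) = 7, d(65) = 4, d(66) = 8, d(67) = 2, d(68) = 6, d(69) = 4, d(70) = 8, d(71) = 2, d(72) = 12, d(73) = 2, d(74) = 4, d(75) = 6, d(76) = 6, d(77) = 4, d(78) = 8, d(79) = 2, d(80) = 10, d(81) = 5, d(82) = 4, d(83) = 2, d(84) = 12, d(85) = 4, d(86) = 4, d(87) = 4, d(88) = 8. Summing all 88 values: 411. (Dirichlet's divisor formula: Σ_{n ≤ x} d(n) = x ln(x) + (2γ − 1) x + O(√x). For x = 88, the asymptotic estimate is ≈ 407.60.)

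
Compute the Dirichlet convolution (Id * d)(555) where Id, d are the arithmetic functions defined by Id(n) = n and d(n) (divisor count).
(Id * d)(555) = 1365

Divisors of 555: [1, 3, 5, 15, 37, 111, 185, 555]. For each d | 555:
  d = 1: Id(1) · d(555/1) = 1 · 8 = 8
  d = 3: Id(3) · d(555/3) = 3 · 4 = 12
  d = 5: Id(5) · d(555/5) = 5 · 4 = 20
  d = 15: Id(15) · d(555/15) = 15 · 2 = 30
  d = 37: Id(37) · d(555/37) = 37 · 4 = 148
  d = 111: Id(111) · d(555/111) = 111 · 2 = 222
  d = 185: Id(185) · d(555/185) = 185 · 2 = 370
  d = 555: Id(555) · d(555/555) = 555 · 1 = 555
Summing: (Id * d)(555) = 8 + 12 + 20 + 30 + 148 + 222 + 370 + 555 = 1365.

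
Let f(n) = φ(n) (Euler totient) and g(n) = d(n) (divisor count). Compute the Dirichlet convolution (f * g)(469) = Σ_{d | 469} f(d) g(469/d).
(φ * d)(469) = 544

Divisors of 469: [1, 7, 67, 469]. For each d | 469:
  d = 1: φ(1) · d(469/1) = 1 · 4 = 4
  d = 7: φ(7) · d(469/7) = 6 · 2 = 12
  d = 67: φ(67) · d(469/67) = 66 · 2 = 132
  d = 469: φ(469) · d(469/469) = 396 · 1 = 396
Summing: (φ * d)(469) = 4 + 12 + 132 + 396 = 544.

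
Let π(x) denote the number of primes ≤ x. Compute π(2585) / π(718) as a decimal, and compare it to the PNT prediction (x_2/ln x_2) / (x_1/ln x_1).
π(2585)/π(718) = 376/127 ≈ 2.9606;  PNT prediction ≈ 3.0133.

π(718) = 127 and π(2585) = 376, so π(2585)/π(718) ≈ 2.9606. The PNT-predicted ratio is (2585/ln(2585)) / (718/ln(718)) ≈ 3.0133. The two agree to within a few percent, as expected.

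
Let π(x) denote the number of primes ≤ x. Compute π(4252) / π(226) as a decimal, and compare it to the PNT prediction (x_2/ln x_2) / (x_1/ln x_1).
π(4252)/π(226) = 582/48 ≈ 12.1250;  PNT prediction ≈ 12.2060.

π(226) = 48 and π(4252) = 582, so π(4252)/π(226) ≈ 12.1250. The PNT-predicted ratio is (4252/ln(4252)) / (226/ln(226)) ≈ 12.2060. The two agree to within a few percent, as expected.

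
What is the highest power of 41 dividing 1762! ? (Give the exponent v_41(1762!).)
v_41(1762!) = 43

Legendre's formula: v_p(n!) = Σ_{k ≥ 1} ⌊n / p^k⌋. For p = 41, n = 1762, the terms are:
  ⌊1762/41^1⌋ = ⌊1762/41⌋ = 42
  ⌊1762/41^2⌋ = ⌊1762/1681⌋ = 1
(the next term ⌊1762/41^3⌋ = 0, terminating the sum). Summing: v_41(1762!) = 42 + 1 = 43.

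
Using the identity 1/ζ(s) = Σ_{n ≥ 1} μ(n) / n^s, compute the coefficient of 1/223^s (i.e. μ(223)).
μ(223) = -1

Factor n = 223 = 223. μ(n) = 0 if any exponent ≥ 2 (not squarefree); otherwise μ(n) = (−1)^{ω(n)} where ω(n) is the number of distinct prime factors. Applying: μ(223) = -1.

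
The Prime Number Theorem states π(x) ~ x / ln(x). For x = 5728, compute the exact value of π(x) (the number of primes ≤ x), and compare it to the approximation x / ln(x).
π(5728) = 753;  x/ln(x) ≈ 661.96;  relative error ≈ 12.09%.

Directly count primes up to 5728: π(5728) = 753. The PNT approximation gives 5728/ln(5728) ≈ 5728/8.65312 ≈ 661.96. Relative error (π(x) − x/ln(x)) / π(x) ≈ 12.09%; the approximation is known to undercount slightly (Li(x) is a better estimate).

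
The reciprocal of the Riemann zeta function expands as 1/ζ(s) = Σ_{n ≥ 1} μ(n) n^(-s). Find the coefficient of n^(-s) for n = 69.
μ(69) = 1

Factor n = 69 = 3 · 23. μ(n) = 0 if any exponent ≥ 2 (not squarefree); otherwise μ(n) = (−1)^{ω(n)} where ω(n) is the number of distinct prime factors. Applying: μ(69) = 1.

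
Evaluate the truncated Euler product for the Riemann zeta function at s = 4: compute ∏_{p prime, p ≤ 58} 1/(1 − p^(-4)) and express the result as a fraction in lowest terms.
∏ = 750937919501355467062347671738968589096863062629/693820677147413996973765862820413440000000000000

The primes p ≤ 58 are [2, 3, 5, 7, 11, 13, 17, 19, 23, 29, 31, 37, 41, 43, 47, 53]. For each prime, (1 − 1/p^4)^(-1) = p^4 / (p^4 − 1). The product is (1 − 1/2^4)^(-1), (1 − 1/3^4)^(-1), (1 − 1/5^4)^(-1), (1 − 1/7^4)^(-1), (1 − 1/11^4)^(-1), (1 − 1/13^4)^(-1), (1 − 1/17^4)^(-1), (1 − 1/19^4)^(-1), (1 − 1/23^4)^(-1), (1 − 1/29^4)^(-1), (1 − 1/31^4)^(-1), (1 − 1/37^4)^(-1), (1 − 1/41^4)^(-1), (1 − 1/43^4)^(-1), (1 − 1/47^4)^(-1), (1 − 1/53^4)^(-1) = ∏ p^4 / (p^4 − 1) = 750937919501355467062347671738968589096863062629/693820677147413996973765862820413440000000000000.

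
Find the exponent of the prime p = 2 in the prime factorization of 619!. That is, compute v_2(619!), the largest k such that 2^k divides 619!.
v_2(619!) = 613

Legendre's formula: v_p(n!) = Σ_{k ≥ 1} ⌊n / p^k⌋. For p = 2, n = 619, the terms are:
  ⌊619/2^1⌋ = ⌊619/2⌋ = 309
  ⌊619/2^2⌋ = ⌊619/4⌋ = 154
  ⌊619/2^3⌋ = ⌊619/8⌋ = 77
  ⌊619/2^4⌋ = ⌊619/16⌋ = 38
  ⌊619/2^5⌋ = ⌊619/32⌋ = 19
  ⌊619/2^6⌋ = ⌊619/64⌋ = 9
  ⌊619/2^7⌋ = ⌊619/128⌋ = 4
  ⌊619/2^8⌋ = ⌊619/256⌋ = 2
  ⌊619/2^9⌋ = ⌊619/512⌋ = 1
(the next term ⌊619/2^10⌋ = 0, terminating the sum). Summing: v_2(619!) = 309 + 154 + 77 + 38 + 19 + 9 + 4 + 2 + 1 = 613.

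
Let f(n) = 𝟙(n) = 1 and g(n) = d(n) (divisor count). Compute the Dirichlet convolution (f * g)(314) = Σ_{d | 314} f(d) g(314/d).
(𝟙 * d)(314) = 9

Divisors of 314: [1, 2, 157, 314]. For each d | 314:
  d = 1: 𝟙(1) · d(314/1) = 1 · 4 = 4
  d = 2: 𝟙(2) · d(314/2) = 1 · 2 = 2
  d = 157: 𝟙(157) · d(314/157) = 1 · 2 = 2
  d = 314: 𝟙(314) · d(314/314) = 1 · 1 = 1
Summing: (𝟙 * d)(314) = 4 + 2 + 2 + 1 = 9.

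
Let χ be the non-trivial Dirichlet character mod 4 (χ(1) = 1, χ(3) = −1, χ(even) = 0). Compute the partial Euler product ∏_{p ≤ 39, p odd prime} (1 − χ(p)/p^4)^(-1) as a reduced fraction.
∏ = 36907491853859640421662745584761054387/37320078298954450639637508295357366272

The odd primes p ≤ 39 are [3, 5, 7, 11, 13, 17, 19, 23, 29, 31, 37]. For each, χ(p) = 1 if p ≡ 1 mod 4, χ(p) = −1 if p ≡ 3 mod 4. Taking (1 − χ(p)/p^4)^(-1) = p^4/(p^4 − χ(p)): (1 − (-1)/3^4)^(-1) · (1 − (1)/5^4)^(-1) · (1 − (-1)/7^4)^(-1) · (1 − (-1)/11^4)^(-1) · (1 − (1)/13^4)^(-1) · (1 − (1)/17^4)^(-1) · (1 − (-1)/19^4)^(-1) · (1 − (-1)/23^4)^(-1) · (1 − (1)/29^4)^(-1) · (1 − (-1)/31^4)^(-1) · (1 − (1)/37^4)^(-1) = 36907491853859640421662745584761054387/37320078298954450639637508295357366272.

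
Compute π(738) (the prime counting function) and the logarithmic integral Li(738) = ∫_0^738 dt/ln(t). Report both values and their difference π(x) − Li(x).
π(738) = 130;  Li(738) ≈ 138.87;  π(x) − Li(x) ≈ -8.87.

Direct count of primes ≤ 738 gives π(738) = 130. Numerical evaluation of the logarithmic integral gives Li(738) ≈ 138.87. The difference π(x) − Li(x) ≈ -8.87 is typically negative for small/moderate x (Li(x) overestimates), though Littlewood's theorem shows this sign changes infinitely often.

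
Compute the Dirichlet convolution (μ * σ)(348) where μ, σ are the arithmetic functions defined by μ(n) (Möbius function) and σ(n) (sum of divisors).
(μ * σ)(348) = 348

Divisors of 348: [1, 2, 3, 4, 6, 12, 29, 58, 87, 116, 174, 348]. For each d | 348:
  d = 1: μ(1) · σ(348/1) = 1 · 840 = 840
  d = 2: μ(2) · σ(348/2) = -1 · 360 = -360
  d = 3: μ(3) · σ(348/3) = -1 · 210 = -210
  d = 4: μ(4) · σ(348/4) = 0 · 120 = 0
  d = 6: μ(6) · σ(348/6) = 1 · 90 = 90
  d = 12: μ(12) · σ(348/12) = 0 · 30 = 0
  d = 29: μ(29) · σ(348/29) = -1 · 28 = -28
  d = 58: μ(58) · σ(348/58) = 1 · 12 = 12
  d = 87: μ(87) · σ(348/87) = 1 · 7 = 7
  d = 116: μ(116) · σ(348/116) = 0 · 4 = 0
  d = 174: μ(174) · σ(348/174) = -1 · 3 = -3
  d = 348: μ(348) · σ(348/348) = 0 · 1 = 0
Summing: (μ * σ)(348) = 840 + -360 + -210 + 0 + 90 + 0 + -28 + 12 + 7 + 0 + -3 + 0 = 348.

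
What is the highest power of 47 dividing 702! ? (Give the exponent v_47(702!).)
v_47(702!) = 14

Legendre's formula: v_p(n!) = Σ_{k ≥ 1} ⌊n / p^k⌋. For p = 47, n = 702, the terms are:
  ⌊702/47^1⌋ = ⌊702/47⌋ = 14
(the next term ⌊702/47^2⌋ = 0, terminating the sum). Summing: v_47(702!) = 14 = 14.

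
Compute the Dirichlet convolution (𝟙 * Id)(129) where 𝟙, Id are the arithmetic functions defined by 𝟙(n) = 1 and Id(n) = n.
(𝟙 * Id)(129) = 176

Divisors of 129: [1, 3, 43, 129]. For each d | 129:
  d = 1: 𝟙(1) · Id(129/1) = 1 · 129 = 129
  d = 3: 𝟙(3) · Id(129/3) = 1 · 43 = 43
  d = 43: 𝟙(43) · Id(129/43) = 1 · 3 = 3
  d = 129: 𝟙(129) · Id(129/129) = 1 · 1 = 1
Summing: (𝟙 * Id)(129) = 129 + 43 + 3 + 1 = 176.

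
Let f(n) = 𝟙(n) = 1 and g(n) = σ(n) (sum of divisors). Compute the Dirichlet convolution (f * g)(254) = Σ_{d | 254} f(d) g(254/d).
(𝟙 * σ)(254) = 516

Divisors of 254: [1, 2, 127, 254]. For each d | 254:
  d = 1: 𝟙(1) · σ(254/1) = 1 · 384 = 384
  d = 2: 𝟙(2) · σ(254/2) = 1 · 128 = 128
  d = 127: 𝟙(127) · σ(254/127) = 1 · 3 = 3
  d = 254: 𝟙(254) · σ(254/254) = 1 · 1 = 1
Summing: (𝟙 * σ)(254) = 384 + 128 + 3 + 1 = 516.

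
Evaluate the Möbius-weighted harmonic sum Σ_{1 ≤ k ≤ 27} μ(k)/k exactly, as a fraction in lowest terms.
Σ μ(k)/k = 4165258/111546435

Values of μ(k) for 1 ≤ k ≤ 27: μ(1) = 1, μ(2) = -1, μ(3) = -1, μ(5) = -1, μ(6) = 1, μ(7) = -1, μ(10) = 1, μ(11) = -1, μ(13) = -1, μ(14) = 1, μ(15) = 1, μ(17) = -1, μ(19) = -1, μ(21) = 1, μ(22) = 1, μ(23) = -1, μ(26) = 1, with μ = 0 on non-squarefree integers. Summing μ(k)/k for k where μ(k) ≠ 0 gives 4165258/111546435 ≈ 0.0373. (PNT ⟺ this sum → 0 as n → ∞.)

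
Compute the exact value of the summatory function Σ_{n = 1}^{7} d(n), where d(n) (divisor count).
Σ_{n ≤ 7} d(n) = 16

Compute d(n) for each 1 ≤ n ≤ 7: d(1) = 1, d(2) = 2, d(3) = 2, d(4) = 3, d(5) = 2, d(6) = 4, d(7) = 2. Summing all 7 values: 16. (Dirichlet's divisor formula: Σ_{n ≤ x} d(n) = x ln(x) + (2γ − 1) x + O(√x). For x = 7, the asymptotic estimate is ≈ 14.70.)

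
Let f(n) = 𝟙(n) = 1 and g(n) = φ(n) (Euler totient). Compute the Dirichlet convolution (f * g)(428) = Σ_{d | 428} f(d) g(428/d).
(𝟙 * φ)(428) = 428

Divisors of 428: [1, 2, 4, 107, 214, 428]. For each d | 428:
  d = 1: 𝟙(1) · φ(428/1) = 1 · 212 = 212
  d = 2: 𝟙(2) · φ(428/2) = 1 · 106 = 106
  d = 4: 𝟙(4) · φ(428/4) = 1 · 106 = 106
  d = 107: 𝟙(107) · φ(428/107) = 1 · 2 = 2
  d = 214: 𝟙(214) · φ(428/214) = 1 · 1 = 1
  d = 428: 𝟙(428) · φ(428/428) = 1 · 1 = 1
Summing: (𝟙 * φ)(428) = 212 + 106 + 106 + 2 + 1 + 1 = 428.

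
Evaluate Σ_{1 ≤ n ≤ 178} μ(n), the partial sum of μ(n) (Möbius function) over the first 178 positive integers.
Σ_{n ≤ 178} μ(n) = -2

Compute μ(n) for each 1 ≤ n ≤ 178: μ(1) = 1, μ(2) = -1, μ(3) = -1, μ(4) = 0, μ(5) = -1, μ(6) = 1, μ(7) = -1, μ(8) = 0, μ(9) = 0, μ(10) = 1, μ(11) = -1, μ(12) = 0, μ(13) = -1, μ(14) = 1, μ(15) = 1, μ(16) = 0, μ(17) = -1, μ(18) = 0, μ(19) = -1, μ(20) = 0, μ(21) = 1, μ(22) = 1, μ(23) = -1, μ(24) = 0, μ(25) = 0, μ(26) = 1, μ(27) = 0, μ(28) = 0, μ(29) = -1, μ(30) = -1, μ(31) = -1, μ(32) = 0, μ(33) = 1, μ(34) = 1, μ(35) = 1, μ(36) = 0, μ(37) = -1, μ(38) = 1, μ(39) = 1, μ(40) = 0, μ(41) = -1, μ(42) = -1, μ(43) = -1, μ(44) = 0, μ(45) = 0, μ(46) = 1, μ(47) = -1, μ(48) = 0, μ(49) = 0, μ(50) = 0, μ(51) = 1, μ(52) = 0, μ(53) = -1, μ(54) = 0, μ(55) = 1, μ(56) = 0, μ(57) = 1, μ(58) = 1, μ(59) = -1, μ(60) = 0, μ(61) = -1, μ(62) = 1, μ(63) = 0, μ(64) = 0, μ(65) = 1, μ(66) = -1, μ(67) = -1, μ(68) = 0, μ(69) = 1, μ(70) = -1, μ(71) = -1, μ(72) = 0, μ(73) = -1, μ(74) = 1, μ(75) = 0, μ(76) = 0, μ(77) = 1, μ(78) = -1, μ(79) = -1, μ(80) = 0, μ(81) = 0, μ(82) = 1, μ(83) = -1, μ(84) = 0, μ(85) = 1, μ(86) = 1, μ(87) = 1, μ(88) = 0, μ(89) = -1, μ(90) = 0, μ(91) = 1, μ(92) = 0, μ(93) = 1, μ(94) = 1, μ(95) = 1, μ(96) = 0, μ(97) = -1, μ(98) = 0, μ(99) = 0, μ(100) = 0, μ(101) = -1, μ(102) = -1, μ(103) = -1, μ(104) = 0, μ(105) = -1, μ(106) = 1, μ(107) = -1, μ(108) = 0, μ(109) = -1, μ(110) = -1, μ(111) = 1, μ(112) = 0, μ(113) = -1, μ(114) = -1, μ(115) = 1, μ(116) = 0, μ(117) = 0, μ(118) = 1, μ(119) = 1, μ(120) = 0, μ(121) = 0, μ(122) = 1, μ(123) = 1, μ(124) = 0, μ(125) = 0, μ(126) = 0, μ(127) = -1, μ(128) = 0, μ(129) = 1, μ(130) = -1, μ(131) = -1, μ(132) = 0, μ(133) = 1, μ(134) = 1, μ(135) = 0, μ(136) = 0, μ(137) = -1, μ(138) = -1, μ(139) = -1, μ(140) = 0, μ(141) = 1, μ(142) = 1, μ(143) = 1, μ(144) = 0, μ(145) = 1, μ(146) = 1, μ(147) = 0, μ(148) = 0, μ(149) = -1, μ(150) = 0, μ(151) = -1, μ(152) = 0, μ(153) = 0, μ(154) = -1, μ(155) = 1, μ(156) = 0, μ(157) = -1, μ(158) = 1, μ(159) = 1, μ(160) = 0, μ(161) = 1, μ(162) = 0, μ(163) = -1, μ(164) = 0, μ(165) = -1, μ(166) = 1, μ(167) = -1, μ(168) = 0, μ(169) = 0, μ(170) = -1, μ(171) = 0, μ(172) = 0, μ(173) = -1, μ(174) = -1, μ(175) = 0, μ(176) = 0, μ(177) = 1, μ(178) = 1. Summing all 178 values: -2. (Mertens function M(x) = Σ_{n ≤ x} μ(n); on average M(x) should be small (PNT ⟺ M(x) = o(x)).)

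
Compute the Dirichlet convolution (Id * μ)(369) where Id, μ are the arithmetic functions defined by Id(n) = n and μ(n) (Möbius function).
(Id * μ)(369) = 240

Divisors of 369: [1, 3, 9, 41, 123, 369]. For each d | 369:
  d = 1: Id(1) · μ(369/1) = 1 · 0 = 0
  d = 3: Id(3) · μ(369/3) = 3 · 1 = 3
  d = 9: Id(9) · μ(369/9) = 9 · -1 = -9
  d = 41: Id(41) · μ(369/41) = 41 · 0 = 0
  d = 123: Id(123) · μ(369/123) = 123 · -1 = -123
  d = 369: Id(369) · μ(369/369) = 369 · 1 = 369
Summing: (Id * μ)(369) = 0 + 3 + -9 + 0 + -123 + 369 = 240.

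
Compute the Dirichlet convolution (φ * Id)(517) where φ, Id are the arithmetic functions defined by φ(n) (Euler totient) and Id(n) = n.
(φ * Id)(517) = 1953

Divisors of 517: [1, 11, 47, 517]. For each d | 517:
  d = 1: φ(1) · Id(517/1) = 1 · 517 = 517
  d = 11: φ(11) · Id(517/11) = 10 · 47 = 470
  d = 47: φ(47) · Id(517/47) = 46 · 11 = 506
  d = 517: φ(517) · Id(517/517) = 460 · 1 = 460
Summing: (φ * Id)(517) = 517 + 470 + 506 + 460 = 1953.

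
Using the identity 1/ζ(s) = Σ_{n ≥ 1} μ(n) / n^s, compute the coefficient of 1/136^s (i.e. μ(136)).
μ(136) = 0

Factor n = 136 = 2^3 · 17. μ(n) = 0 if any exponent ≥ 2 (not squarefree); otherwise μ(n) = (−1)^{ω(n)} where ω(n) is the number of distinct prime factors. Applying: μ(136) = 0.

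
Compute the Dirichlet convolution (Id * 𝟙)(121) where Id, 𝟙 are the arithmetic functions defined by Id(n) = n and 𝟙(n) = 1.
(Id * 𝟙)(121) = 133

Divisors of 121: [1, 11, 121]. For each d | 121:
  d = 1: Id(1) · 𝟙(121/1) = 1 · 1 = 1
  d = 11: Id(11) · 𝟙(121/11) = 11 · 1 = 11
  d = 121: Id(121) · 𝟙(121/121) = 121 · 1 = 121
Summing: (Id * 𝟙)(121) = 1 + 11 + 121 = 133.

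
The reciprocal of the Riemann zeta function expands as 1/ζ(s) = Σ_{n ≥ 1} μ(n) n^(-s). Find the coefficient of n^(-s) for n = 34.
μ(34) = 1

Factor n = 34 = 2 · 17. μ(n) = 0 if any exponent ≥ 2 (not squarefree); otherwise μ(n) = (−1)^{ω(n)} where ω(n) is the number of distinct prime factors. Applying: μ(34) = 1.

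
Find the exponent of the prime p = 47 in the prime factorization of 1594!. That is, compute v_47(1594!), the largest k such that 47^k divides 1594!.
v_47(1594!) = 33

Legendre's formula: v_p(n!) = Σ_{k ≥ 1} ⌊n / p^k⌋. For p = 47, n = 1594, the terms are:
  ⌊1594/47^1⌋ = ⌊1594/47⌋ = 33
(the next term ⌊1594/47^2⌋ = 0, terminating the sum). Summing: v_47(1594!) = 33 = 33.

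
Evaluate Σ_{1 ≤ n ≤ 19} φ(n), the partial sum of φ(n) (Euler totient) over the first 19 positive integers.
Σ_{n ≤ 19} φ(n) = 120

Compute φ(n) for each 1 ≤ n ≤ 19: φ(1) = 1, φ(2) = 1, φ(3) = 2, φ(4) = 2, φ(5) = 4, φ(6) = 2, φ(7) = 6, φ(8) = 4, φ(9) = 6, φ(10) = 4, φ(11) = 10, φ(12) = 4, φ(13) = 12, φ(14) = 6, φ(15) = 8, φ(16) = 8, φ(17) = 16, φ(18) = 6, φ(19) = 18. Summing all 19 values: 120. (Average order: Σ_{n ≤ x} φ(n) ~ (3/π²) x². For x = 19, (3/π²)·19² ≈ 109.73.)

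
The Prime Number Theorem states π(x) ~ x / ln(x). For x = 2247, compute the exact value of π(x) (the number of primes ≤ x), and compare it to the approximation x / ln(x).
π(2247) = 334;  x/ln(x) ≈ 291.16;  relative error ≈ 12.83%.

Directly count primes up to 2247: π(2247) = 334. The PNT approximation gives 2247/ln(2247) ≈ 2247/7.71735 ≈ 291.16. Relative error (π(x) − x/ln(x)) / π(x) ≈ 12.83%; the approximation is known to undercount slightly (Li(x) is a better estimate).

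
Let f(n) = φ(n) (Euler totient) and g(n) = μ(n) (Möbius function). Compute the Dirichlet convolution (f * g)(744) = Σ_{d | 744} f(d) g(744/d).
(φ * μ)(744) = 58

Divisors of 744: [1, 2, 3, 4, 6, 8, 12, 24, 31, 62, 93, 124, 186, 248, 372, 744]. For each d | 744:
  d = 1: φ(1) · μ(744/1) = 1 · 0 = 0
  d = 2: φ(2) · μ(744/2) = 1 · 0 = 0
  d = 3: φ(3) · μ(744/3) = 2 · 0 = 0
  d = 4: φ(4) · μ(744/4) = 2 · -1 = -2
  d = 6: φ(6) · μ(744/6) = 2 · 0 = 0
  d = 8: φ(8) · μ(744/8) = 4 · 1 = 4
  d = 12: φ(12) · μ(744/12) = 4 · 1 = 4
  d = 24: φ(24) · μ(744/24) = 8 · -1 = -8
  d = 31: φ(31) · μ(744/31) = 30 · 0 = 0
  d = 62: φ(62) · μ(744/62) = 30 · 0 = 0
  d = 93: φ(93) · μ(744/93) = 60 · 0 = 0
  d = 124: φ(124) · μ(744/124) = 60 · 1 = 60
  d = 186: φ(186) · μ(744/186) = 60 · 0 = 0
  d = 248: φ(248) · μ(744/248) = 120 · -1 = -120
  d = 372: φ(372) · μ(744/372) = 120 · -1 = -120
  d = 744: φ(744) · μ(744/744) = 240 · 1 = 240
Summing: (φ * μ)(744) = 0 + 0 + 0 + -2 + 0 + 4 + 4 + -8 + 0 + 0 + 0 + 60 + 0 + -120 + -120 + 240 = 58.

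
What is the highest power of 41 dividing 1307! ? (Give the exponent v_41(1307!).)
v_41(1307!) = 31

Legendre's formula: v_p(n!) = Σ_{k ≥ 1} ⌊n / p^k⌋. For p = 41, n = 1307, the terms are:
  ⌊1307/41^1⌋ = ⌊1307/41⌋ = 31
(the next term ⌊1307/41^2⌋ = 0, terminating the sum). Summing: v_41(1307!) = 31 = 31.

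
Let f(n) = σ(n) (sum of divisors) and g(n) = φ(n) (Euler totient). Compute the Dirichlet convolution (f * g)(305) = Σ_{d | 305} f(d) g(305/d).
(σ * φ)(305) = 1220

Divisors of 305: [1, 5, 61, 305]. For each d | 305:
  d = 1: σ(1) · φ(305/1) = 1 · 240 = 240
  d = 5: σ(5) · φ(305/5) = 6 · 60 = 360
  d = 61: σ(61) · φ(305/61) = 62 · 4 = 248
  d = 305: σ(305) · φ(305/305) = 372 · 1 = 372
Summing: (σ * φ)(305) = 240 + 360 + 248 + 372 = 1220.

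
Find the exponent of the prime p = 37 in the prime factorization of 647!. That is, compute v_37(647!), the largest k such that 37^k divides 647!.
v_37(647!) = 17

Legendre's formula: v_p(n!) = Σ_{k ≥ 1} ⌊n / p^k⌋. For p = 37, n = 647, the terms are:
  ⌊647/37^1⌋ = ⌊647/37⌋ = 17
(the next term ⌊647/37^2⌋ = 0, terminating the sum). Summing: v_37(647!) = 17 = 17.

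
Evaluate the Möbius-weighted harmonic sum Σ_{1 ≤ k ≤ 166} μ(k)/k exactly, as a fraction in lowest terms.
Σ μ(k)/k = 37147735201867736136071528218126880862180532757536149798011737/2883076109987975829511815017668067153282692007803033159928034405

Values of μ(k) for 1 ≤ k ≤ 166: μ(1) = 1, μ(2) = -1, μ(3) = -1, μ(5) = -1, μ(6) = 1, μ(7) = -1, μ(10) = 1, μ(11) = -1, μ(13) = -1, μ(14) = 1, μ(15) = 1, μ(17) = -1, μ(19) = -1, μ(21) = 1, μ(22) = 1, μ(23) = -1, μ(26) = 1, μ(29) = -1, μ(30) = -1, μ(31) = -1, μ(33) = 1, μ(34) = 1, μ(35) = 1, μ(37) = -1, μ(38) = 1, μ(39) = 1, μ(41) = -1, μ(42) = -1, μ(43) = -1, μ(46) = 1, μ(47) = -1, μ(51) = 1, μ(53) = -1, μ(55) = 1, μ(57) = 1, μ(58) = 1, μ(59) = -1, μ(61) = -1, μ(62) = 1, μ(65) = 1, μ(66) = -1, μ(67) = -1, μ(69) = 1, μ(70) = -1, μ(71) = -1, μ(73) = -1, μ(74) = 1, μ(77) = 1, μ(78) = -1, μ(79) = -1, μ(82) = 1, μ(83) = -1, μ(85) = 1, μ(86) = 1, μ(87) = 1, μ(89) = -1, μ(91) = 1, μ(93) = 1, μ(94) = 1, μ(95) = 1, μ(97) = -1, μ(101) = -1, μ(102) = -1, μ(103) = -1, μ(105) = -1, μ(106) = 1, μ(107) = -1, μ(109) = -1, μ(110) = -1, μ(111) = 1, μ(113) = -1, μ(114) = -1, μ(115) = 1, μ(118) = 1, μ(119) = 1, μ(122) = 1, μ(123) = 1, μ(127) = -1, μ(129) = 1, μ(130) = -1, μ(131) = -1, μ(133) = 1, μ(134) = 1, μ(137) = -1, μ(138) = -1, μ(139) = -1, μ(141) = 1, μ(142) = 1, μ(143) = 1, μ(145) = 1, μ(146) = 1, μ(149) = -1, μ(151) = -1, μ(154) = -1, μ(155) = 1, μ(157) = -1, μ(158) = 1, μ(159) = 1, μ(161) = 1, μ(163) = -1, μ(165) = -1, μ(166) = 1, with μ = 0 on non-squarefree integers. Summing μ(k)/k for k where μ(k) ≠ 0 gives 37147735201867736136071528218126880862180532757536149798011737/2883076109987975829511815017668067153282692007803033159928034405 ≈ 0.0129. (PNT ⟺ this sum → 0 as n → ∞.)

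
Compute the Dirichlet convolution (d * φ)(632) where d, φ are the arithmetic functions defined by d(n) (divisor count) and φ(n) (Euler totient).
(d * φ)(632) = 1200

Divisors of 632: [1, 2, 4, 8, 79, 158, 316, 632]. For each d | 632:
  d = 1: d(1) · φ(632/1) = 1 · 312 = 312
  d = 2: d(2) · φ(632/2) = 2 · 156 = 312
  d = 4: d(4) · φ(632/4) = 3 · 78 = 234
  d = 8: d(8) · φ(632/8) = 4 · 78 = 312
  d = 79: d(79) · φ(632/79) = 2 · 4 = 8
  d = 158: d(158) · φ(632/158) = 4 · 2 = 8
  d = 316: d(316) · φ(632/316) = 6 · 1 = 6
  d = 632: d(632) · φ(632/632) = 8 · 1 = 8
Summing: (d * φ)(632) = 312 + 312 + 234 + 312 + 8 + 8 + 6 + 8 = 1200.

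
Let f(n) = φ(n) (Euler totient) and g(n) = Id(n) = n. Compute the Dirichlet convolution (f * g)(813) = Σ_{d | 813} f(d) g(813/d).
(φ * Id)(813) = 2705

Divisors of 813: [1, 3, 271, 813]. For each d | 813:
  d = 1: φ(1) · Id(813/1) = 1 · 813 = 813
  d = 3: φ(3) · Id(813/3) = 2 · 271 = 542
  d = 271: φ(271) · Id(813/271) = 270 · 3 = 810
  d = 813: φ(813) · Id(813/813) = 540 · 1 = 540
Summing: (φ * Id)(813) = 813 + 542 + 810 + 540 = 2705.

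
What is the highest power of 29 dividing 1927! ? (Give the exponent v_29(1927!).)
v_29(1927!) = 68

Legendre's formula: v_p(n!) = Σ_{k ≥ 1} ⌊n / p^k⌋. For p = 29, n = 1927, the terms are:
  ⌊1927/29^1⌋ = ⌊1927/29⌋ = 66
  ⌊1927/29^2⌋ = ⌊1927/841⌋ = 2
(the next term ⌊1927/29^3⌋ = 0, terminating the sum). Summing: v_29(1927!) = 66 + 2 = 68.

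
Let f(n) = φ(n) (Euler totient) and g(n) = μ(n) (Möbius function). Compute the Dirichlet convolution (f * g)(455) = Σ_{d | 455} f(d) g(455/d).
(φ * μ)(455) = 165

Divisors of 455: [1, 5, 7, 13, 35, 65, 91, 455]. For each d | 455:
  d = 1: φ(1) · μ(455/1) = 1 · -1 = -1
  d = 5: φ(5) · μ(455/5) = 4 · 1 = 4
  d = 7: φ(7) · μ(455/7) = 6 · 1 = 6
  d = 13: φ(13) · μ(455/13) = 12 · 1 = 12
  d = 35: φ(35) · μ(455/35) = 24 · -1 = -24
  d = 65: φ(65) · μ(455/65) = 48 · -1 = -48
  d = 91: φ(91) · μ(455/91) = 72 · -1 = -72
  d = 455: φ(455) · μ(455/455) = 288 · 1 = 288
Summing: (φ * μ)(455) = -1 + 4 + 6 + 12 + -24 + -48 + -72 + 288 = 165.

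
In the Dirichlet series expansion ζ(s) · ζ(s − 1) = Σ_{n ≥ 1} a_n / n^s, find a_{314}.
σ(314) = 474

In the product (Σ m^0/m^s)(Σ k / k^s) = Σ (Σ_{d | n} d) / n^s, the coefficient of 1/n^s is σ(n) = Σ_{d | n} d. For n = 314, divisors are [1, 2, 157, 314]; summing: σ(314) = 474.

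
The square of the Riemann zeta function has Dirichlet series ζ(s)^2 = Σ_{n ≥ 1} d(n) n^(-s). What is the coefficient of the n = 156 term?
d(156) = 12

ζ(s)^2 = (Σ 1/m^s)(Σ 1/k^s). The coefficient of 1/n^s in the product is the number of ordered pairs (m, k) with mk = n, which equals d(n). For n = 156, divisors are [1, 2, 3, 4, 6, 12, 13, 26, 39, 52, 78, 156], so d(156) = 12.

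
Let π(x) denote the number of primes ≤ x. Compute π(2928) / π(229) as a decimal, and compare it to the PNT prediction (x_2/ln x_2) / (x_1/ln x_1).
π(2928)/π(229) = 423/50 ≈ 8.4600;  PNT prediction ≈ 8.7040.

π(229) = 50 and π(2928) = 423, so π(2928)/π(229) ≈ 8.4600. The PNT-predicted ratio is (2928/ln(2928)) / (229/ln(229)) ≈ 8.7040. The two agree to within a few percent, as expected.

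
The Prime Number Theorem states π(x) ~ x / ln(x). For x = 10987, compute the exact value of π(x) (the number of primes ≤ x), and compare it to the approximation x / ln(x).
π(10987) = 1334;  x/ln(x) ≈ 1180.83;  relative error ≈ 11.48%.

Directly count primes up to 10987: π(10987) = 1334. The PNT approximation gives 10987/ln(10987) ≈ 10987/9.30447 ≈ 1180.83. Relative error (π(x) − x/ln(x)) / π(x) ≈ 11.48%; the approximation is known to undercount slightly (Li(x) is a better estimate).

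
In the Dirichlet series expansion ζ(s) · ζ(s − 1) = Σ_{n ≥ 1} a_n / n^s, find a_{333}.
σ(333) = 494

In the product (Σ m^0/m^s)(Σ k / k^s) = Σ (Σ_{d | n} d) / n^s, the coefficient of 1/n^s is σ(n) = Σ_{d | n} d. For n = 333, divisors are [1, 3, 9, 37, 111, 333]; summing: σ(333) = 494.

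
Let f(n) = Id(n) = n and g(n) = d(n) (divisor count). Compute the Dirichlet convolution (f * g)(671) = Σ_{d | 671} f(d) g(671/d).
(Id * d)(671) = 819

Divisors of 671: [1, 11, 61, 671]. For each d | 671:
  d = 1: Id(1) · d(671/1) = 1 · 4 = 4
  d = 11: Id(11) · d(671/11) = 11 · 2 = 22
  d = 61: Id(61) · d(671/61) = 61 · 2 = 122
  d = 671: Id(671) · d(671/671) = 671 · 1 = 671
Summing: (Id * d)(671) = 4 + 22 + 122 + 671 = 819.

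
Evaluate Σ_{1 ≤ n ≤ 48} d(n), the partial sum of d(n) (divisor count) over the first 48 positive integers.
Σ_{n ≤ 48} d(n) = 198

Compute d(n) for each 1 ≤ n ≤ 48: d(1) = 1, d(2) = 2, d(3) = 2, d(4) = 3, d(5) = 2, d(6) = 4, d(7) = 2, d(8) = 4, d(9) = 3, d(10) = 4, d(11) = 2, d(12) = 6, d(13) = 2, d(14) = 4, d(15) = 4, d(16) = 5, d(17) = 2, d(18) = 6, d(19) = 2, d(20) = 6, d(21) = 4, d(22) = 4, d(23) = 2, d(24) = 8, d(25) = 3, d(26) = 4, d(27) = 4, d(28) = 6, d(29) = 2, d(30) = 8, d(31) = 2, d(32) = 6, d(33) = 4, d(34) = 4, d(35) = 4, d(36) = 9, d(37) = 2, d(38) = 4, d(39) = 4, d(40) = 8, d(41) = 2, d(42) = 8, d(43) = 2, d(44) = 6, d(45) = 6, d(46) = 4, d(47) = 2, d(48) = 10. Summing all 48 values: 198. (Dirichlet's divisor formula: Σ_{n ≤ x} d(n) = x ln(x) + (2γ − 1) x + O(√x). For x = 48, the asymptotic estimate is ≈ 193.23.)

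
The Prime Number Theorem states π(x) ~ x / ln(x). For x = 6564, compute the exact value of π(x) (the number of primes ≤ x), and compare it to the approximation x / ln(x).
π(6564) = 848;  x/ln(x) ≈ 746.81;  relative error ≈ 11.93%.

Directly count primes up to 6564: π(6564) = 848. The PNT approximation gives 6564/ln(6564) ≈ 6564/8.78936 ≈ 746.81. Relative error (π(x) − x/ln(x)) / π(x) ≈ 11.93%; the approximation is known to undercount slightly (Li(x) is a better estimate).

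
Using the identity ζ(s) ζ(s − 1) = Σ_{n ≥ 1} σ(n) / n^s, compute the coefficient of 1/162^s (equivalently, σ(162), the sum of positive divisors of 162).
σ(162) = 363

In the product (Σ m^0/m^s)(Σ k / k^s) = Σ (Σ_{d | n} d) / n^s, the coefficient of 1/n^s is σ(n) = Σ_{d | n} d. For n = 162, divisors are [1, 2, 3, 6, 9, 18, 27, 54, 81, 162]; summing: σ(162) = 363.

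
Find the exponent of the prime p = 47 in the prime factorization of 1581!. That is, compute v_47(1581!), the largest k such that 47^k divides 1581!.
v_47(1581!) = 33

Legendre's formula: v_p(n!) = Σ_{k ≥ 1} ⌊n / p^k⌋. For p = 47, n = 1581, the terms are:
  ⌊1581/47^1⌋ = ⌊1581/47⌋ = 33
(the next term ⌊1581/47^2⌋ = 0, terminating the sum). Summing: v_47(1581!) = 33 = 33.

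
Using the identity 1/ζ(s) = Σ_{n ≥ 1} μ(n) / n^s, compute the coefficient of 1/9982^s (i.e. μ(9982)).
μ(9982) = 1

Factor n = 9982 = 2 · 7 · 23 · 31. μ(n) = 0 if any exponent ≥ 2 (not squarefree); otherwise μ(n) = (−1)^{ω(n)} where ω(n) is the number of distinct prime factors. Applying: μ(9982) = 1.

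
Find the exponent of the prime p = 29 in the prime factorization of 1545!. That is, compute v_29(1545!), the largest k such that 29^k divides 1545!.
v_29(1545!) = 54

Legendre's formula: v_p(n!) = Σ_{k ≥ 1} ⌊n / p^k⌋. For p = 29, n = 1545, the terms are:
  ⌊1545/29^1⌋ = ⌊1545/29⌋ = 53
  ⌊1545/29^2⌋ = ⌊1545/841⌋ = 1
(the next term ⌊1545/29^3⌋ = 0, terminating the sum). Summing: v_29(1545!) = 53 + 1 = 54.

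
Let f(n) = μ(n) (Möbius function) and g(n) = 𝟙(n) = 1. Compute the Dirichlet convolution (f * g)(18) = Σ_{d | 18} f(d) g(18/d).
(μ * 𝟙)(18) = 0

Divisors of 18: [1, 2, 3, 6, 9, 18]. For each d | 18:
  d = 1: μ(1) · 𝟙(18/1) = 1 · 1 = 1
  d = 2: μ(2) · 𝟙(18/2) = -1 · 1 = -1
  d = 3: μ(3) · 𝟙(18/3) = -1 · 1 = -1
  d = 6: μ(6) · 𝟙(18/6) = 1 · 1 = 1
  d = 9: μ(9) · 𝟙(18/9) = 0 · 1 = 0
  d = 18: μ(18) · 𝟙(18/18) = 0 · 1 = 0
Summing: (μ * 𝟙)(18) = 1 + -1 + -1 + 1 + 0 + 0 = 0.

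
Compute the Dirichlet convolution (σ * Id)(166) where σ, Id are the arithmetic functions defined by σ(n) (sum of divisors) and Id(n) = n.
(σ * Id)(166) = 835

Divisors of 166: [1, 2, 83, 166]. For each d | 166:
  d = 1: σ(1) · Id(166/1) = 1 · 166 = 166
  d = 2: σ(2) · Id(166/2) = 3 · 83 = 249
  d = 83: σ(83) · Id(166/83) = 84 · 2 = 168
  d = 166: σ(166) · Id(166/166) = 252 · 1 = 252
Summing: (σ * Id)(166) = 166 + 249 + 168 + 252 = 835.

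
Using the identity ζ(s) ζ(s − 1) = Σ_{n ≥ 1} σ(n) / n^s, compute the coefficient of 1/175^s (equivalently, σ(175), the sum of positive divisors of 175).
σ(175) = 248

In the product (Σ m^0/m^s)(Σ k / k^s) = Σ (Σ_{d | n} d) / n^s, the coefficient of 1/n^s is σ(n) = Σ_{d | n} d. For n = 175, divisors are [1, 5, 7, 25, 35, 175]; summing: σ(175) = 248.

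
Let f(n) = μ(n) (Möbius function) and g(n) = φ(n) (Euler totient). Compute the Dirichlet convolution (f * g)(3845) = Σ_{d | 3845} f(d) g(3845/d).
(μ * φ)(3845) = 2301

Divisors of 3845: [1, 5, 769, 3845]. For each d | 3845:
  d = 1: μ(1) · φ(3845/1) = 1 · 3072 = 3072
  d = 5: μ(5) · φ(3845/5) = -1 · 768 = -768
  d = 769: μ(769) · φ(3845/769) = -1 · 4 = -4
  d = 3845: μ(3845) · φ(3845/3845) = 1 · 1 = 1
Summing: (μ * φ)(3845) = 3072 + -768 + -4 + 1 = 2301.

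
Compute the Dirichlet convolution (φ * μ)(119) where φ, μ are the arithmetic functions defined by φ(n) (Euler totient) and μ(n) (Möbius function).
(φ * μ)(119) = 75

Divisors of 119: [1, 7, 17, 119]. For each d | 119:
  d = 1: φ(1) · μ(119/1) = 1 · 1 = 1
  d = 7: φ(7) · μ(119/7) = 6 · -1 = -6
  d = 17: φ(17) · μ(119/17) = 16 · -1 = -16
  d = 119: φ(119) · μ(119/119) = 96 · 1 = 96
Summing: (φ * μ)(119) = 1 + -6 + -16 + 96 = 75.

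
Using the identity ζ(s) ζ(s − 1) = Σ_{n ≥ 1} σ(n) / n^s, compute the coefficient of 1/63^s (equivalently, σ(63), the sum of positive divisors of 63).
σ(63) = 104

In the product (Σ m^0/m^s)(Σ k / k^s) = Σ (Σ_{d | n} d) / n^s, the coefficient of 1/n^s is σ(n) = Σ_{d | n} d. For n = 63, divisors are [1, 3, 7, 9, 21, 63]; summing: σ(63) = 104.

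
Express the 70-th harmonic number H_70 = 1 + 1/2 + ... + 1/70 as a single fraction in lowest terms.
H_70 = 42535343474848157886823113473/8801320137209899102584580800

Direct summation: H_70 = 1 + 1/2 + ... + 1/70. The least common denominator is lcm(1, ..., 70) = 79211881234889091923261227200; over this denominator the numerator is 79211881234889091923261227200 + 39605940617444545961630613600 + 26403960411629697307753742400 + 19802970308722272980815306800 + 15842376246977818384652245440 + 13201980205814848653876871200 + 11315983033555584560465889600 + 9901485154361136490407653400 + 8801320137209899102584580800 + 7921188123488909192326122720 + 7201080112262644720296475200 + 6600990102907424326938435600 + 6093221633453007071020094400 + 5657991516777792280232944800 + 5280792082325939461550748480 + 4950742577180568245203826700 + 4659522425581711289603601600 + 4400660068604949551292290400 + 4169046380783636417013748800 + 3960594061744454596163061360 + 3771994344518528186821963200 + 3600540056131322360148237600 + 3443994836299525735793966400 + 3300495051453712163469217800 + 3168475249395563676930449088 + 3046610816726503535510047200 + 2933773379069966367528193600 + 2828995758388896140116472400 + 2731444180513416962871076800 + 2640396041162969730775374240 + 2555221975319002965266491200 + 2475371288590284122601913350 + 2400360037420881573432158400 + 2329761212790855644801800800 + 2263196606711116912093177920 + 2200330034302474775646145200 + 2140861654997002484412465600 + 2084523190391818208506874400 + 2031073877817669023673364800 + 1980297030872227298081530680 + 1931997103289977851786859200 + 1885997172259264093410981600 + 1842136772904397486587470400 + 1800270028065661180074118800 + 1760264027441979820516916160 + 1721997418149762867896983200 + 1685359175210406211133217600 + 1650247525726856081734608900 + 1616569004793654937209412800 + 1584237624697781838465224544 + 1553174141860570429867867200 + 1523305408363251767755023600 + 1494563796884699847608702400 + 1466886689534983183764096800 + 1440216022452528944059295040 + 1414497879194448070058236200 + 1389682126927878805671249600 + 1365722090256708481435538400 + 1342574258218459185140020800 + 1320198020581484865387687120 + 1298555430080149047922315200 + 1277610987659501482633245600 + 1257331448172842728940654400 + 1237685644295142061300956675 + 1218644326690601414204018880 + 1200180018710440786716079200 + 1182266884102822267511361600 + 1164880606395427822400900400 + 1147998278766508578597988800 + 1131598303355558456046588960 = 382818091273633420981408021257, so H_70 = 382818091273633420981408021257/79211881234889091923261227200; reducing by gcd(382818091273633420981408021257, 79211881234889091923261227200) = 9 gives 42535343474848157886823113473/8801320137209899102584580800 ≈ 4.83284. (The PNT-adjacent estimate ln(70) + γ ≈ 4.82571 matches within O(1/n).)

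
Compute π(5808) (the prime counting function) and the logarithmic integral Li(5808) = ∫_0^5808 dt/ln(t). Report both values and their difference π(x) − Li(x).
π(5808) = 762;  Li(5808) ≈ 778.30;  π(x) − Li(x) ≈ -16.30.

Direct count of primes ≤ 5808 gives π(5808) = 762. Numerical evaluation of the logarithmic integral gives Li(5808) ≈ 778.30. The difference π(x) − Li(x) ≈ -16.30 is typically negative for small/moderate x (Li(x) overestimates), though Littlewood's theorem shows this sign changes infinitely often.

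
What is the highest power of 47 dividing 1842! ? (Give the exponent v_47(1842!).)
v_47(1842!) = 39

Legendre's formula: v_p(n!) = Σ_{k ≥ 1} ⌊n / p^k⌋. For p = 47, n = 1842, the terms are:
  ⌊1842/47^1⌋ = ⌊1842/47⌋ = 39
(the next term ⌊1842/47^2⌋ = 0, terminating the sum). Summing: v_47(1842!) = 39 = 39.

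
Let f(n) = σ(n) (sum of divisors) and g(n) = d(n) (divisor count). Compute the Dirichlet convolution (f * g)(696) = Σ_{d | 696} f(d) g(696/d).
(σ * d)(696) = 8064

Divisors of 696: [1, 2, 3, 4, 6, 8, 12, 24, 29, 58, 87, 116, 174, 232, 348, 696]. For each d | 696:
  d = 1: σ(1) · d(696/1) = 1 · 16 = 16
  d = 2: σ(2) · d(696/2) = 3 · 12 = 36
  d = 3: σ(3) · d(696/3) = 4 · 8 = 32
  d = 4: σ(4) · d(696/4) = 7 · 8 = 56
  d = 6: σ(6) · d(696/6) = 12 · 6 = 72
  d = 8: σ(8) · d(696/8) = 15 · 4 = 60
  d = 12: σ(12) · d(696/12) = 28 · 4 = 112
  d = 24: σ(24) · d(696/24) = 60 · 2 = 120
  d = 29: σ(29) · d(696/29) = 30 · 8 = 240
  d = 58: σ(58) · d(696/58) = 90 · 6 = 540
  d = 87: σ(87) · d(696/87) = 120 · 4 = 480
  d = 116: σ(116) · d(696/116) = 210 · 4 = 840
  d = 174: σ(174) · d(696/174) = 360 · 3 = 1080
  d = 232: σ(232) · d(696/232) = 450 · 2 = 900
  d = 348: σ(348) · d(696/348) = 840 · 2 = 1680
  d = 696: σ(696) · d(696/696) = 1800 · 1 = 1800
Summing: (σ * d)(696) = 16 + 36 + 32 + 56 + 72 + 60 + 112 + 120 + 240 + 540 + 480 + 840 + 1080 + 900 + 1680 + 1800 = 8064.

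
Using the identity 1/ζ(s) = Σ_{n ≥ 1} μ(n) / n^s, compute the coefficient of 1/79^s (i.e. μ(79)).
μ(79) = -1

Factor n = 79 = 79. μ(n) = 0 if any exponent ≥ 2 (not squarefree); otherwise μ(n) = (−1)^{ω(n)} where ω(n) is the number of distinct prime factors. Applying: μ(79) = -1.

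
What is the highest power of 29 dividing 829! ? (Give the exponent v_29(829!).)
v_29(829!) = 28

Legendre's formula: v_p(n!) = Σ_{k ≥ 1} ⌊n / p^k⌋. For p = 29, n = 829, the terms are:
  ⌊829/29^1⌋ = ⌊829/29⌋ = 28
(the next term ⌊829/29^2⌋ = 0, terminating the sum). Summing: v_29(829!) = 28 = 28.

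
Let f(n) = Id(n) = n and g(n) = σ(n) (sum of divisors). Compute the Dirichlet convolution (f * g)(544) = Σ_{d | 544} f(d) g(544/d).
(Id * σ)(544) = 11235

Divisors of 544: [1, 2, 4, 8, 16, 17, 32, 34, 68, 136, 272, 544]. For each d | 544:
  d = 1: Id(1) · σ(544/1) = 1 · 1134 = 1134
  d = 2: Id(2) · σ(544/2) = 2 · 558 = 1116
  d = 4: Id(4) · σ(544/4) = 4 · 270 = 1080
  d = 8: Id(8) · σ(544/8) = 8 · 126 = 1008
  d = 16: Id(16) · σ(544/16) = 16 · 54 = 864
  d = 17: Id(17) · σ(544/17) = 17 · 63 = 1071
  d = 32: Id(32) · σ(544/32) = 32 · 18 = 576
  d = 34: Id(34) · σ(544/34) = 34 · 31 = 1054
  d = 68: Id(68) · σ(544/68) = 68 · 15 = 1020
  d = 136: Id(136) · σ(544/136) = 136 · 7 = 952
  d = 272: Id(272) · σ(544/272) = 272 · 3 = 816
  d = 544: Id(544) · σ(544/544) = 544 · 1 = 544
Summing: (Id * σ)(544) = 1134 + 1116 + 1080 + 1008 + 864 + 1071 + 576 + 1054 + 1020 + 952 + 816 + 544 = 11235.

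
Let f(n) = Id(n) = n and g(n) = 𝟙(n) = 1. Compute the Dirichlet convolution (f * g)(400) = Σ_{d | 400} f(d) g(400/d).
(Id * 𝟙)(400) = 961

Divisors of 400: [1, 2, 4, 5, 8, 10, 16, 20, 25, 40, 50, 80, 100, 200, 400]. For each d | 400:
  d = 1: Id(1) · 𝟙(400/1) = 1 · 1 = 1
  d = 2: Id(2) · 𝟙(400/2) = 2 · 1 = 2
  d = 4: Id(4) · 𝟙(400/4) = 4 · 1 = 4
  d = 5: Id(5) · 𝟙(400/5) = 5 · 1 = 5
  d = 8: Id(8) · 𝟙(400/8) = 8 · 1 = 8
  d = 10: Id(10) · 𝟙(400/10) = 10 · 1 = 10
  d = 16: Id(16) · 𝟙(400/16) = 16 · 1 = 16
  d = 20: Id(20) · 𝟙(400/20) = 20 · 1 = 20
  d = 25: Id(25) · 𝟙(400/25) = 25 · 1 = 25
  d = 40: Id(40) · 𝟙(400/40) = 40 · 1 = 40
  d = 50: Id(50) · 𝟙(400/50) = 50 · 1 = 50
  d = 80: Id(80) · 𝟙(400/80) = 80 · 1 = 80
  d = 100: Id(100) · 𝟙(400/100) = 100 · 1 = 100
  d = 200: Id(200) · 𝟙(400/200) = 200 · 1 = 200
  d = 400: Id(400) · 𝟙(400/400) = 400 · 1 = 400
Summing: (Id * 𝟙)(400) = 1 + 2 + 4 + 5 + 8 + 10 + 16 + 20 + 25 + 40 + 50 + 80 + 100 + 200 + 400 = 961.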